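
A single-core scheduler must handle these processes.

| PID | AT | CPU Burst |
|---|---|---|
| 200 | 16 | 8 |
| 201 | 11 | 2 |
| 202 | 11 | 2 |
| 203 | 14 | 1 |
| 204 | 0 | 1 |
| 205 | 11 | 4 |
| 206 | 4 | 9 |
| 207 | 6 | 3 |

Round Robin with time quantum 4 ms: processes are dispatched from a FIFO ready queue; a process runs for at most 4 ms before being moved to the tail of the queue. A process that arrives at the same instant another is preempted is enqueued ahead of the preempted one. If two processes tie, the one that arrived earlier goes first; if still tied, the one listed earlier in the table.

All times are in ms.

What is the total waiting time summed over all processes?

Timeline: | 204 0-1 | idle 1-4 | 206 4-8 | 207 8-11 | 206 11-15 | 201 15-17 | 202 17-19 | 205 19-23 | 203 23-24 | 206 24-25 | 200 25-33 |
Completion: 200=33  201=17  202=19  203=24  204=1  205=23  206=25  207=11
Waiting = turnaround − burst: 200=9, 201=4, 202=6, 203=9, 204=0, 205=8, 206=12, 207=2
Total waiting = 9 + 4 + 6 + 9 + 0 + 8 + 12 + 2 = 50

50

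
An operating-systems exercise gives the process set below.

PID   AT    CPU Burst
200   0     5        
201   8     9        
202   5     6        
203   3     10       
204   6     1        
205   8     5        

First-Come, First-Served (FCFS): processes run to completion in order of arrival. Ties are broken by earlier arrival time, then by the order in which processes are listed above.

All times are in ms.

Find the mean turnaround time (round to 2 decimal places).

16.67

Gantt: | 200 0-5 | 203 5-15 | 202 15-21 | 204 21-22 | 201 22-31 | 205 31-36 |
Completion: 200=5  201=31  202=21  203=15  204=22  205=36
Turnaround times: 200=5, 201=23, 202=16, 203=12, 204=16, 205=28
Average turnaround = (5+23+16+12+16+28) / 6 = 100/6 = 16.67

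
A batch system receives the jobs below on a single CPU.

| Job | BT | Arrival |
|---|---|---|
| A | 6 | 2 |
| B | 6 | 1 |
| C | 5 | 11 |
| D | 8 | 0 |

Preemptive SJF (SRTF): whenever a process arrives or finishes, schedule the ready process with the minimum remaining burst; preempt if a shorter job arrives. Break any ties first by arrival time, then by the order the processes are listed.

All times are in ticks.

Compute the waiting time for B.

Timeline: | D 0-1 | B 1-7 | A 7-13 | C 13-18 | D 18-25 |
Completion: A=13  B=7  C=18  D=25
Turnaround (C−A): A=11  B=6  C=7  D=25
Waiting(B) = turnaround − burst = 6 − 6 = 0

0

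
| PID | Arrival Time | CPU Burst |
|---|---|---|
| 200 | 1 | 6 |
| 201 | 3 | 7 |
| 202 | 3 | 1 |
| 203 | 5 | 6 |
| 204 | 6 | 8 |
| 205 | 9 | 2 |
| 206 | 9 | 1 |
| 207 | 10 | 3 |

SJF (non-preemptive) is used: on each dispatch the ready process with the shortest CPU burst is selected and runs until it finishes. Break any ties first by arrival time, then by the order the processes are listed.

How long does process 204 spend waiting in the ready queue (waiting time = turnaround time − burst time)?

Timeline: | idle 0-1 | 200 1-7 | 202 7-8 | 203 8-14 | 206 14-15 | 205 15-17 | 207 17-20 | 201 20-27 | 204 27-35 |
Completion: 200=7  201=27  202=8  203=14  204=35  205=17  206=15  207=20
Turnaround (C−A): 200=6  201=24  202=5  203=9  204=29  205=8  206=6  207=10
Waiting(204) = turnaround − burst = 29 − 8 = 21

21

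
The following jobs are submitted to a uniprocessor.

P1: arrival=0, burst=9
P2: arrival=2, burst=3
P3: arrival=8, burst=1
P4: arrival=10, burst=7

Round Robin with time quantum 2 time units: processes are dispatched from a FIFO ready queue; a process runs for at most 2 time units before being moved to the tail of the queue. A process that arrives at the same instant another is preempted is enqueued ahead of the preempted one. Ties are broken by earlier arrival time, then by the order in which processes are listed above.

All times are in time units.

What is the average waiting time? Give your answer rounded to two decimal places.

Gantt: | P1 0-2 | P2 2-4 | P1 4-6 | P2 6-7 | P1 7-9 | P3 9-10 | P1 10-12 | P4 12-14 | P1 14-15 | P4 15-20 |
Completion: P1=15  P2=7  P3=10  P4=20
Waiting times: P1=6, P2=2, P3=1, P4=3
Average waiting = (6+2+1+3) / 4 = 12/4 = 3.00

3.00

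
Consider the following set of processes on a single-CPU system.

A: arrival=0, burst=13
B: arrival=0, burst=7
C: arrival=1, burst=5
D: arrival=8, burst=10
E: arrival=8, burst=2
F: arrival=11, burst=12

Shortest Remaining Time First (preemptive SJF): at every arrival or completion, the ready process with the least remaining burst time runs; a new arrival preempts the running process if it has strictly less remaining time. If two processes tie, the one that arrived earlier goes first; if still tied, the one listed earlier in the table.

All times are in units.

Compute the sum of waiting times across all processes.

62

Schedule: | B 0-1 | C 1-6 | B 6-8 | E 8-10 | B 10-14 | D 14-24 | F 24-36 | A 36-49 |
Completion: A=49  B=14  C=6  D=24  E=10  F=36
Turnaround (C−A): A=49  B=14  C=5  D=16  E=2  F=25
Waiting = turnaround − burst: A=36, B=7, C=0, D=6, E=0, F=13
Total waiting = 36 + 7 + 0 + 6 + 0 + 13 = 62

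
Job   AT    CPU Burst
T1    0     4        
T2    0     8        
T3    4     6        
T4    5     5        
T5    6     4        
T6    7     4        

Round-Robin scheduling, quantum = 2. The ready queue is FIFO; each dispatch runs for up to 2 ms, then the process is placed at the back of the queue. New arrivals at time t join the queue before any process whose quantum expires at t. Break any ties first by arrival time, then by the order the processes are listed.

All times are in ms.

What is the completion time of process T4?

Schedule: | T1 0-2 | T2 2-4 | T1 4-6 | T3 6-8 | T2 8-10 | T4 10-12 | T5 12-14 | T6 14-16 | T3 16-18 | T2 18-20 | T4 20-22 | T5 22-24 | T6 24-26 | T3 26-28 | T2 28-30 | T4 30-31 |
Completion: T1=6  T2=30  T3=28  T4=31  T5=24  T6=26

31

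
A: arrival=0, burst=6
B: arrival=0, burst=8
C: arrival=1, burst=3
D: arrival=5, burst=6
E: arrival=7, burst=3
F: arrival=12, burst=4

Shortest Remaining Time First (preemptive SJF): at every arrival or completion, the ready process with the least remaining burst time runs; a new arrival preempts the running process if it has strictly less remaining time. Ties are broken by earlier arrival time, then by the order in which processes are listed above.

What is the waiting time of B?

Gantt: | A 0-1 | C 1-4 | A 4-9 | E 9-12 | F 12-16 | D 16-22 | B 22-30 |
Completion: A=9  B=30  C=4  D=22  E=12  F=16
Turnaround (C−A): A=9  B=30  C=3  D=17  E=5  F=4
Waiting(B) = turnaround − burst = 30 − 8 = 22

22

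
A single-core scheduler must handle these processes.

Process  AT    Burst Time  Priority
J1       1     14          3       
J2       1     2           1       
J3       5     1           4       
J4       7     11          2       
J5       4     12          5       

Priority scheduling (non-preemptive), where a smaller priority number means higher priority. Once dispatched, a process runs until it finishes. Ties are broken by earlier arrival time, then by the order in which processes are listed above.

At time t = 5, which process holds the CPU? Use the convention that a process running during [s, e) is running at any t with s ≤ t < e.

J1

Schedule: | idle 0-1 | J2 1-3 | J1 3-17 | J4 17-28 | J3 28-29 | J5 29-41 |
Completion: J1=17  J2=3  J3=29  J4=28  J5=41
Turnaround (C−A): J1=16  J2=2  J3=24  J4=21  J5=37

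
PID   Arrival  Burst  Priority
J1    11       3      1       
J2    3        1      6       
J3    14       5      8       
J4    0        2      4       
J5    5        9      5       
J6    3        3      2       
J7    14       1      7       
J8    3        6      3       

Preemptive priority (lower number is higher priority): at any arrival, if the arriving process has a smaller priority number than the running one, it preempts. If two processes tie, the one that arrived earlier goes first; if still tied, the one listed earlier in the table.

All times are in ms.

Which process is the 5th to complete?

Schedule: | J4 0-2 | idle 2-3 | J6 3-6 | J8 6-11 | J1 11-14 | J8 14-15 | J5 15-24 | J2 24-25 | J7 25-26 | J3 26-31 |
Completion: J1=14  J2=25  J3=31  J4=2  J5=24  J6=6  J7=26  J8=15
Turnaround (C−A): J1=3  J2=22  J3=17  J4=2  J5=19  J6=3  J7=12  J8=12
Finish order: J4 → J6 → J1 → J8 → J5 → J2 → J7 → J3

J5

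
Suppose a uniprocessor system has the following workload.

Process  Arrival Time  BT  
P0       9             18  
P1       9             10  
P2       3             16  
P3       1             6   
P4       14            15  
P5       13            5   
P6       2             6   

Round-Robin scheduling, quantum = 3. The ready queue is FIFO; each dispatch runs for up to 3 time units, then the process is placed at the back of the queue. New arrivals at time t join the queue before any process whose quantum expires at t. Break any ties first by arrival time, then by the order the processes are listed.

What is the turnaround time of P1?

Gantt: | idle 0-1 | P3 1-4 | P6 4-7 | P2 7-10 | P3 10-13 | P6 13-16 | P0 16-19 | P1 19-22 | P2 22-25 | P5 25-28 | P4 28-31 | P0 31-34 | P1 34-37 | P2 37-40 | P5 40-42 | P4 42-45 | P0 45-48 | P1 48-51 | P2 51-54 | P4 54-57 | P0 57-60 | P1 60-61 | P2 61-64 | P4 64-67 | P0 67-70 | P2 70-71 | P4 71-74 | P0 74-77 |
Completion: P0=77  P1=61  P2=71  P3=13  P4=74  P5=42  P6=16
Turnaround(P1) = completion − arrival = 61 − 9 = 52

52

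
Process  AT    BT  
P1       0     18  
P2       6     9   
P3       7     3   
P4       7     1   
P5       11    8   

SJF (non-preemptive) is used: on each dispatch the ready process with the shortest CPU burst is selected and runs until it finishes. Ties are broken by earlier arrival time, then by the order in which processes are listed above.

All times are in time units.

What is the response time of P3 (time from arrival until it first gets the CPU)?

12

Gantt: | P1 0-18 | P4 18-19 | P3 19-22 | P5 22-30 | P2 30-39 |
Completion: P1=18  P2=39  P3=22  P4=19  P5=30
Turnaround (C−A): P1=18  P2=33  P3=15  P4=12  P5=19
Response(P3) = first start − arrival = 19 − 7 = 12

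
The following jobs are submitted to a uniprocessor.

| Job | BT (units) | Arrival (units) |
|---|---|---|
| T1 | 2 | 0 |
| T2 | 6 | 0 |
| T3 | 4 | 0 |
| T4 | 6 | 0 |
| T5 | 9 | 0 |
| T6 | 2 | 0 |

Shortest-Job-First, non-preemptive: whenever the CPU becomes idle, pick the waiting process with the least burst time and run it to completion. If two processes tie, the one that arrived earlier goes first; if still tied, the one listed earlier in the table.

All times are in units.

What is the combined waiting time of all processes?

Schedule: | T1 0-2 | T6 2-4 | T3 4-8 | T2 8-14 | T4 14-20 | T5 20-29 |
Completion: T1=2  T2=14  T3=8  T4=20  T5=29  T6=4
Turnaround (C−A): T1=2  T2=14  T3=8  T4=20  T5=29  T6=4
Waiting = turnaround − burst: T1=0, T2=8, T3=4, T4=14, T5=20, T6=2
Total waiting = 0 + 8 + 4 + 14 + 20 + 2 = 48

48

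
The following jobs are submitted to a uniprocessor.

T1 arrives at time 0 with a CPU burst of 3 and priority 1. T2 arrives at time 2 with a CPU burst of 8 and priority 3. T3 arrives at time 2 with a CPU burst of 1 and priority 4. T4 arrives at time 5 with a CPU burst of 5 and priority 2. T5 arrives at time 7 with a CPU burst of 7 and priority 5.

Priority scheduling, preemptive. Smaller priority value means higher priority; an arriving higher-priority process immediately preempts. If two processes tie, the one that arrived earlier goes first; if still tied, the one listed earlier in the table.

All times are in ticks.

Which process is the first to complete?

Timeline: | T1 0-3 | T2 3-5 | T4 5-10 | T2 10-16 | T3 16-17 | T5 17-24 |
Completion: T1=3  T2=16  T3=17  T4=10  T5=24
Turnaround (C−A): T1=3  T2=14  T3=15  T4=5  T5=17
Finish order: T1 → T4 → T2 → T3 → T5

T1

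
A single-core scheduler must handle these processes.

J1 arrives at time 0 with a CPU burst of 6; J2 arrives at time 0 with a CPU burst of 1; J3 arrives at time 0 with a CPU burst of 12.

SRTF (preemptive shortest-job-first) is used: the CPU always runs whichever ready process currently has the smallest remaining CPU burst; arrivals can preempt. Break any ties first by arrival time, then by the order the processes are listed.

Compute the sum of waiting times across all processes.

Schedule: | J2 0-1 | J1 1-7 | J3 7-19 |
Completion: J1=7  J2=1  J3=19
Waiting = turnaround − burst: J1=1, J2=0, J3=7
Total waiting = 1 + 0 + 7 = 8

8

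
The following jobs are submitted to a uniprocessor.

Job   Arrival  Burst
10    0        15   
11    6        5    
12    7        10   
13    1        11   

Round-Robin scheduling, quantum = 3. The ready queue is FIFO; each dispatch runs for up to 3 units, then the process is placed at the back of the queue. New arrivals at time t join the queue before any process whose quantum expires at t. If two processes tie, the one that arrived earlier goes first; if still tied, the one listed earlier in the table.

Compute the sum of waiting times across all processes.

Schedule: | 10 0-3 | 13 3-6 | 10 6-9 | 11 9-12 | 13 12-15 | 12 15-18 | 10 18-21 | 11 21-23 | 13 23-26 | 12 26-29 | 10 29-32 | 13 32-34 | 12 34-37 | 10 37-40 | 12 40-41 |
Completion: 10=40  11=23  12=41  13=34
Turnaround (C−A): 10=40  11=17  12=34  13=33
Waiting = turnaround − burst: 10=25, 11=12, 12=24, 13=22
Total waiting = 25 + 12 + 24 + 22 = 83

83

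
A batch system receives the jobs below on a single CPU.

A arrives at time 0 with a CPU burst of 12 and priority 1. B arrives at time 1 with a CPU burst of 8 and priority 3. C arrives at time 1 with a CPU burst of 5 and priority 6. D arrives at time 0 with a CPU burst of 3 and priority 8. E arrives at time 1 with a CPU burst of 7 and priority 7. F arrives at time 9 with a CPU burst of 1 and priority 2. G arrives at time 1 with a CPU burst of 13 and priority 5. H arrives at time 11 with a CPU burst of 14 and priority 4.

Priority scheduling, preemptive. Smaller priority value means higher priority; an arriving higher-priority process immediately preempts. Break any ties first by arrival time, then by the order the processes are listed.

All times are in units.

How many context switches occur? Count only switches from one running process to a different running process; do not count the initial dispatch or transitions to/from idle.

Timeline: | A 0-12 | F 12-13 | B 13-21 | H 21-35 | G 35-48 | C 48-53 | E 53-60 | D 60-63 |
Completion: A=12  B=21  C=53  D=63  E=60  F=13  G=48  H=35

7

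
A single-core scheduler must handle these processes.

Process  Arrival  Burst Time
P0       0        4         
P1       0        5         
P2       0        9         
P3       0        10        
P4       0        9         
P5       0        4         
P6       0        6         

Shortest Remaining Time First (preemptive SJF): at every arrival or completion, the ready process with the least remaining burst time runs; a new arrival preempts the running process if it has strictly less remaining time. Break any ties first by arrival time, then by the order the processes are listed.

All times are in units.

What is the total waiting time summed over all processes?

Timeline: | P0 0-4 | P5 4-8 | P1 8-13 | P6 13-19 | P2 19-28 | P4 28-37 | P3 37-47 |
Completion: P0=4  P1=13  P2=28  P3=47  P4=37  P5=8  P6=19
Turnaround (C−A): P0=4  P1=13  P2=28  P3=47  P4=37  P5=8  P6=19
Waiting = turnaround − burst: P0=0, P1=8, P2=19, P3=37, P4=28, P5=4, P6=13
Total waiting = 0 + 8 + 19 + 37 + 28 + 4 + 13 = 109

109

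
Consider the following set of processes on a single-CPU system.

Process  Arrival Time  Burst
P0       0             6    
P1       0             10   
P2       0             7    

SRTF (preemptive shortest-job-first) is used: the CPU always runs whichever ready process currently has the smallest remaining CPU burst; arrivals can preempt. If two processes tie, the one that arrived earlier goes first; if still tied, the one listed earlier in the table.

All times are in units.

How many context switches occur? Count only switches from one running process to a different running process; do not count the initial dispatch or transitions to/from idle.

2

Gantt: | P0 0-6 | P2 6-13 | P1 13-23 |
Completion: P0=6  P1=23  P2=13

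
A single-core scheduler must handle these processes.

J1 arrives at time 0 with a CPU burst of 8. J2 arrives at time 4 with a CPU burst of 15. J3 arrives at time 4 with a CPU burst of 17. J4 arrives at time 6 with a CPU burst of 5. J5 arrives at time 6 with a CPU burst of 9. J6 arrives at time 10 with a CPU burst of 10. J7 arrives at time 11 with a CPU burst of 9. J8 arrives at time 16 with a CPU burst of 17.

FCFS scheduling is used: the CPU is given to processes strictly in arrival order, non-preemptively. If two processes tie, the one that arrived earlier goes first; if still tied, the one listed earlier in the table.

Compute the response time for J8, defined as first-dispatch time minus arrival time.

Timeline: | J1 0-8 | J2 8-23 | J3 23-40 | J4 40-45 | J5 45-54 | J6 54-64 | J7 64-73 | J8 73-90 |
Completion: J1=8  J2=23  J3=40  J4=45  J5=54  J6=64  J7=73  J8=90
Response(J8) = first start − arrival = 73 − 16 = 57

57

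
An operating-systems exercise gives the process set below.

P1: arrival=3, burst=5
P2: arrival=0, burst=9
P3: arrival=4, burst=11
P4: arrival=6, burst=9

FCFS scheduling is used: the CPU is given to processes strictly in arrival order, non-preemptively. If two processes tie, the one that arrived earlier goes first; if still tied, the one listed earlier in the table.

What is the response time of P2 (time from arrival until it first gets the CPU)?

Schedule: | P2 0-9 | P1 9-14 | P3 14-25 | P4 25-34 |
Completion: P1=14  P2=9  P3=25  P4=34
Turnaround (C−A): P1=11  P2=9  P3=21  P4=28
Response(P2) = first start − arrival = 0 − 0 = 0

0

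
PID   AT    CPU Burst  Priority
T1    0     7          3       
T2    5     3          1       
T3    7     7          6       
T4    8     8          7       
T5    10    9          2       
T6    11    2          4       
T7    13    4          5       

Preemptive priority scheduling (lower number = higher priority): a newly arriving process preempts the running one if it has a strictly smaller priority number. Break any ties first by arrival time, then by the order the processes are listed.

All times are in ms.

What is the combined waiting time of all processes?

61

Schedule: | T1 0-5 | T2 5-8 | T1 8-10 | T5 10-19 | T6 19-21 | T7 21-25 | T3 25-32 | T4 32-40 |
Completion: T1=10  T2=8  T3=32  T4=40  T5=19  T6=21  T7=25
Turnaround (C−A): T1=10  T2=3  T3=25  T4=32  T5=9  T6=10  T7=12
Waiting = turnaround − burst: T1=3, T2=0, T3=18, T4=24, T5=0, T6=8, T7=8
Total waiting = 3 + 0 + 18 + 24 + 0 + 8 + 8 = 61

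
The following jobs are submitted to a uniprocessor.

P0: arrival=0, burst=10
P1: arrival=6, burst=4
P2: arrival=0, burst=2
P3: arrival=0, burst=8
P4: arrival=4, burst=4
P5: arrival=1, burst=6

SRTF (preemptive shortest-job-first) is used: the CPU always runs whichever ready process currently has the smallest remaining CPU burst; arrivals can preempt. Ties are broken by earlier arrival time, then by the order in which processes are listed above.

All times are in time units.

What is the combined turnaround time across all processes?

85

Gantt: | P2 0-2 | P5 2-8 | P4 8-12 | P1 12-16 | P3 16-24 | P0 24-34 |
Completion: P0=34  P1=16  P2=2  P3=24  P4=12  P5=8
Turnaround (C−A): P0=34  P1=10  P2=2  P3=24  P4=8  P5=7
Turnaround = completion − arrival: P0=34, P1=10, P2=2, P3=24, P4=8, P5=7
Total turnaround = 34 + 10 + 2 + 24 + 8 + 7 = 85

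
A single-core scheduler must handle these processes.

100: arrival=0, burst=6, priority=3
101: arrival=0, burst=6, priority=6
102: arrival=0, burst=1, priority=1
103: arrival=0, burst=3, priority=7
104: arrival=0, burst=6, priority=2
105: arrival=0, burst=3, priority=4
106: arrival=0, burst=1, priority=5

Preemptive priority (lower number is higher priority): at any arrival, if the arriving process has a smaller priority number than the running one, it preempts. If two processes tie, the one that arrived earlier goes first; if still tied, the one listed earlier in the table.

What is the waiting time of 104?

1

Gantt: | 102 0-1 | 104 1-7 | 100 7-13 | 105 13-16 | 106 16-17 | 101 17-23 | 103 23-26 |
Completion: 100=13  101=23  102=1  103=26  104=7  105=16  106=17
Waiting(104) = turnaround − burst = 7 − 6 = 1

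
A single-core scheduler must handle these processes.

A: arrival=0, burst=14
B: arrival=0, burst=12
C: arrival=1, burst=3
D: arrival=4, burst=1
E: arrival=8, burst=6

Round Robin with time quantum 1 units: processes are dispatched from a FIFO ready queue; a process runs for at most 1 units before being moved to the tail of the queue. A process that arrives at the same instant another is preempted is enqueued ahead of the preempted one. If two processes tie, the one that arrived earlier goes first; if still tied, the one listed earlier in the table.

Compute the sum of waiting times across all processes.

Schedule: | A 0-1 | B 1-2 | C 2-3 | A 3-4 | B 4-5 | C 5-6 | D 6-7 | A 7-8 | B 8-9 | C 9-10 | E 10-11 | A 11-12 | B 12-13 | E 13-14 | A 14-15 | B 15-16 | E 16-17 | A 17-18 | B 18-19 | E 19-20 | A 20-21 | B 21-22 | E 22-23 | A 23-24 | B 24-25 | E 25-26 | A 26-27 | B 27-28 | A 28-29 | B 29-30 | A 30-31 | B 31-32 | A 32-33 | B 33-34 | A 34-36 |
Completion: A=36  B=34  C=10  D=7  E=26
Turnaround (C−A): A=36  B=34  C=9  D=3  E=18
Waiting = turnaround − burst: A=22, B=22, C=6, D=2, E=12
Total waiting = 22 + 22 + 6 + 2 + 12 = 64

64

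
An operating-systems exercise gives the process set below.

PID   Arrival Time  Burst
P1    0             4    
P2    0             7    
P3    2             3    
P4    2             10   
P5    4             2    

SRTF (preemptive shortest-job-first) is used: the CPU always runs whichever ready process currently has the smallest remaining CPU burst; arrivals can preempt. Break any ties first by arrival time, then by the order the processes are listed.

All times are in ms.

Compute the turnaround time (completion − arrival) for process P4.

24

Gantt: | P1 0-4 | P5 4-6 | P3 6-9 | P2 9-16 | P4 16-26 |
Completion: P1=4  P2=16  P3=9  P4=26  P5=6
Turnaround (C−A): P1=4  P2=16  P3=7  P4=24  P5=2
Turnaround(P4) = completion − arrival = 26 − 2 = 24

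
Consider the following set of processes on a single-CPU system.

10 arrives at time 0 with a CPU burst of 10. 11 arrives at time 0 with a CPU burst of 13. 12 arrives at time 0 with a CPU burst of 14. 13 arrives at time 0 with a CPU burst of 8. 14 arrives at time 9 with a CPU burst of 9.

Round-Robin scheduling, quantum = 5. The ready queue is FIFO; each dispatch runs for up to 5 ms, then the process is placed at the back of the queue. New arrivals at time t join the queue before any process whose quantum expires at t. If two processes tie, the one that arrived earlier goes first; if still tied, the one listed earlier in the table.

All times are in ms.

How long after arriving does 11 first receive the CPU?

Schedule: | 10 0-5 | 11 5-10 | 12 10-15 | 13 15-20 | 10 20-25 | 14 25-30 | 11 30-35 | 12 35-40 | 13 40-43 | 14 43-47 | 11 47-50 | 12 50-54 |
Completion: 10=25  11=50  12=54  13=43  14=47
Turnaround (C−A): 10=25  11=50  12=54  13=43  14=38
Response(11) = first start − arrival = 5 − 0 = 5

5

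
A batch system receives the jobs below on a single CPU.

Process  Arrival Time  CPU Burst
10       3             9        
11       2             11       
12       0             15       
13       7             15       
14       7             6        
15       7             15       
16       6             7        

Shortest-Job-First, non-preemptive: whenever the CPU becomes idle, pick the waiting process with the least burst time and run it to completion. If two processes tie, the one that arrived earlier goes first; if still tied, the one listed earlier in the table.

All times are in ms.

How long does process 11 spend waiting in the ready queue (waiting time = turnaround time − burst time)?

Gantt: | 12 0-15 | 14 15-21 | 16 21-28 | 10 28-37 | 11 37-48 | 13 48-63 | 15 63-78 |
Completion: 10=37  11=48  12=15  13=63  14=21  15=78  16=28
Turnaround (C−A): 10=34  11=46  12=15  13=56  14=14  15=71  16=22
Waiting(11) = turnaround − burst = 46 − 11 = 35

35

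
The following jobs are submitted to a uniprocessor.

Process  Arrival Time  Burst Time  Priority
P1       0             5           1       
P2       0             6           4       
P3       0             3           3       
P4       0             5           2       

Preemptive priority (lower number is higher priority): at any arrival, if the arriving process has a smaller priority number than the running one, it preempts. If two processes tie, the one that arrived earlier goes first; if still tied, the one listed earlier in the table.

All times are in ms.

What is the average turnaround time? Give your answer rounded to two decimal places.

Gantt: | P1 0-5 | P4 5-10 | P3 10-13 | P2 13-19 |
Completion: P1=5  P2=19  P3=13  P4=10
Turnaround (C−A): P1=5  P2=19  P3=13  P4=10
Turnaround times: P1=5, P2=19, P3=13, P4=10
Average turnaround = (5+19+13+10) / 4 = 47/4 = 11.75

11.75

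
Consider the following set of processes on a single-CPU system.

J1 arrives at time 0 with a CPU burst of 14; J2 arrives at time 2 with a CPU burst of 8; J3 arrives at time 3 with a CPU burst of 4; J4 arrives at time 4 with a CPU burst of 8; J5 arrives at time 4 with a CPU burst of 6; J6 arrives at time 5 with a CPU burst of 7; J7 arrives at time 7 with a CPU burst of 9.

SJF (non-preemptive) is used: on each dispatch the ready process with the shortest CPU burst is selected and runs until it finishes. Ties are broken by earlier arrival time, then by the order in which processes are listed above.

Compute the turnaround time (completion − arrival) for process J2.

Timeline: | J1 0-14 | J3 14-18 | J5 18-24 | J6 24-31 | J2 31-39 | J4 39-47 | J7 47-56 |
Completion: J1=14  J2=39  J3=18  J4=47  J5=24  J6=31  J7=56
Turnaround(J2) = completion − arrival = 39 − 2 = 37

37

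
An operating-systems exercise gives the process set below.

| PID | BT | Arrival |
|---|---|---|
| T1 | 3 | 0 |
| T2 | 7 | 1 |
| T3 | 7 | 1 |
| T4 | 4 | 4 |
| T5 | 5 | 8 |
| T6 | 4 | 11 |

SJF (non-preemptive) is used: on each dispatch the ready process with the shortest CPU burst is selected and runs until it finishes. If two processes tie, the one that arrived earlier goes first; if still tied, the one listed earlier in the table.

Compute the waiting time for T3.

Timeline: | T1 0-3 | T2 3-10 | T4 10-14 | T6 14-18 | T5 18-23 | T3 23-30 |
Completion: T1=3  T2=10  T3=30  T4=14  T5=23  T6=18
Turnaround (C−A): T1=3  T2=9  T3=29  T4=10  T5=15  T6=7
Waiting(T3) = turnaround − burst = 29 − 7 = 22

22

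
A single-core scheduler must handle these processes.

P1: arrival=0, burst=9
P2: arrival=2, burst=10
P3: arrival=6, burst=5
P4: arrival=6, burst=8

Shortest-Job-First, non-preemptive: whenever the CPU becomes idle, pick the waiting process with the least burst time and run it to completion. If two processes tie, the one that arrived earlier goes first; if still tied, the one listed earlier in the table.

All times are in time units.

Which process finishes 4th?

Schedule: | P1 0-9 | P3 9-14 | P4 14-22 | P2 22-32 |
Completion: P1=9  P2=32  P3=14  P4=22
Turnaround (C−A): P1=9  P2=30  P3=8  P4=16
Finish order: P1 → P3 → P4 → P2

P2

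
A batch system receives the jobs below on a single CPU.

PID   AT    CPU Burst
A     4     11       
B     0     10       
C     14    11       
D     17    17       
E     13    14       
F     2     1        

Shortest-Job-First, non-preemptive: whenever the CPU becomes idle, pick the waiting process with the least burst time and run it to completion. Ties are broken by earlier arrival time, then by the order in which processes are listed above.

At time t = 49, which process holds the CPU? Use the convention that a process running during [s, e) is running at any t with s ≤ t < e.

Schedule: | B 0-10 | F 10-11 | A 11-22 | C 22-33 | E 33-47 | D 47-64 |
Completion: A=22  B=10  C=33  D=64  E=47  F=11

D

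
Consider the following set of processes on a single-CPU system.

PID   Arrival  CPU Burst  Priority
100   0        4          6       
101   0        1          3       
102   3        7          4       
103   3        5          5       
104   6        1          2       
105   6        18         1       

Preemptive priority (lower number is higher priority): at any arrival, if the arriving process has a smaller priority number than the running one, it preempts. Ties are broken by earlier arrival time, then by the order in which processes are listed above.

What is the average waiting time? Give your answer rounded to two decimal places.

Gantt: | 101 0-1 | 100 1-3 | 102 3-6 | 105 6-24 | 104 24-25 | 102 25-29 | 103 29-34 | 100 34-36 |
Completion: 100=36  101=1  102=29  103=34  104=25  105=24
Turnaround (C−A): 100=36  101=1  102=26  103=31  104=19  105=18
Waiting times: 100=32, 101=0, 102=19, 103=26, 104=18, 105=0
Average waiting = (32+0+19+26+18+0) / 6 = 95/6 = 15.83

15.83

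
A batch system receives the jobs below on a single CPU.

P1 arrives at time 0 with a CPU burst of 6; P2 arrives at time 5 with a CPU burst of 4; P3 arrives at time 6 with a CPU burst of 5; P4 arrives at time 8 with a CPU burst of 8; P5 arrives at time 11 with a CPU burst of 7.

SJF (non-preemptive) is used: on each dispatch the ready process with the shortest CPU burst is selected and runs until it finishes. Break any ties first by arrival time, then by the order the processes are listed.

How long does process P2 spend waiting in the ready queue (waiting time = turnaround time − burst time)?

Gantt: | P1 0-6 | P2 6-10 | P3 10-15 | P5 15-22 | P4 22-30 |
Completion: P1=6  P2=10  P3=15  P4=30  P5=22
Waiting(P2) = turnaround − burst = 5 − 4 = 1

1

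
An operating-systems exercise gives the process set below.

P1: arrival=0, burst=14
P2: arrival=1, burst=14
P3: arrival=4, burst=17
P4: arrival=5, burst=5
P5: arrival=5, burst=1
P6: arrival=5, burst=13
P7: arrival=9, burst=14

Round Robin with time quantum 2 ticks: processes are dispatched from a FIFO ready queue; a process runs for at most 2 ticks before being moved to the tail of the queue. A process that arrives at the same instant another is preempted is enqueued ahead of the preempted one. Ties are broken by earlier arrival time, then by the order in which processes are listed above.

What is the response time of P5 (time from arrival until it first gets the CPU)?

7

Gantt: | P1 0-2 | P2 2-4 | P1 4-6 | P3 6-8 | P2 8-10 | P4 10-12 | P5 12-13 | P6 13-15 | P1 15-17 | P3 17-19 | P7 19-21 | P2 21-23 | P4 23-25 | P6 25-27 | P1 27-29 | P3 29-31 | P7 31-33 | P2 33-35 | P4 35-36 | P6 36-38 | P1 38-40 | P3 40-42 | P7 42-44 | P2 44-46 | P6 46-48 | P1 48-50 | P3 50-52 | P7 52-54 | P2 54-56 | P6 56-58 | P1 58-60 | P3 60-62 | P7 62-64 | P2 64-66 | P6 66-68 | P3 68-70 | P7 70-72 | P6 72-73 | P3 73-75 | P7 75-77 | P3 77-78 |
Completion: P1=60  P2=66  P3=78  P4=36  P5=13  P6=73  P7=77
Response(P5) = first start − arrival = 12 − 5 = 7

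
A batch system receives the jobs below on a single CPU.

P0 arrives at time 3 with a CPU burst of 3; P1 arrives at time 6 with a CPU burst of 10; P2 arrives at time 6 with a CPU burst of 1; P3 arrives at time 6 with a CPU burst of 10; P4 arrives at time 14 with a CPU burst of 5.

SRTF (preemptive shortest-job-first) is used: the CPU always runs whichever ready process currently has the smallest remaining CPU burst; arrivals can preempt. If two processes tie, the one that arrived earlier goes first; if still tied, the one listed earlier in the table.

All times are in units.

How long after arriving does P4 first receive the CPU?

Gantt: | idle 0-3 | P0 3-6 | P2 6-7 | P1 7-17 | P4 17-22 | P3 22-32 |
Completion: P0=6  P1=17  P2=7  P3=32  P4=22
Turnaround (C−A): P0=3  P1=11  P2=1  P3=26  P4=8
Response(P4) = first start − arrival = 17 − 14 = 3

3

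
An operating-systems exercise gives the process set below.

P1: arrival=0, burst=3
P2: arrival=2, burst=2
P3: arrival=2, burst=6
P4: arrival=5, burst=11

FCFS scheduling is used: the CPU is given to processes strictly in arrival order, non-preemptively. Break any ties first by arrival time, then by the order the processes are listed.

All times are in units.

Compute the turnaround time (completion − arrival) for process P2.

3

Gantt: | P1 0-3 | P2 3-5 | P3 5-11 | P4 11-22 |
Completion: P1=3  P2=5  P3=11  P4=22
Turnaround(P2) = completion − arrival = 5 − 2 = 3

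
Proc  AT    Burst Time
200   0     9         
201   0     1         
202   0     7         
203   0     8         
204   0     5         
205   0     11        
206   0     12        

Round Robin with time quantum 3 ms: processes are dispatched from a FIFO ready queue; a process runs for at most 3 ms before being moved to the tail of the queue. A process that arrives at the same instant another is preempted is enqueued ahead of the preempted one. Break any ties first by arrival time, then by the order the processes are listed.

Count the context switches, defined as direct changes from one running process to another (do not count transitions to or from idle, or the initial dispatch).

Schedule: | 200 0-3 | 201 3-4 | 202 4-7 | 203 7-10 | 204 10-13 | 205 13-16 | 206 16-19 | 200 19-22 | 202 22-25 | 203 25-28 | 204 28-30 | 205 30-33 | 206 33-36 | 200 36-39 | 202 39-40 | 203 40-42 | 205 42-45 | 206 45-48 | 205 48-50 | 206 50-53 |
Completion: 200=39  201=4  202=40  203=42  204=30  205=50  206=53
Turnaround (C−A): 200=39  201=4  202=40  203=42  204=30  205=50  206=53

19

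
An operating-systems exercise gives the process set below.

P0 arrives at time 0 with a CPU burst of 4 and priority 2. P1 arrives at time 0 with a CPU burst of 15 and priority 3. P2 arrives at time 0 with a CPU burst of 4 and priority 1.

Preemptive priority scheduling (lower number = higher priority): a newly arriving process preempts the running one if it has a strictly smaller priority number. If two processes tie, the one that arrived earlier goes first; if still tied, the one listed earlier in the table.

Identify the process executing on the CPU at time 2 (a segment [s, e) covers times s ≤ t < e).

P2

Schedule: | P2 0-4 | P0 4-8 | P1 8-23 |
Completion: P0=8  P1=23  P2=4
Turnaround (C−A): P0=8  P1=23  P2=4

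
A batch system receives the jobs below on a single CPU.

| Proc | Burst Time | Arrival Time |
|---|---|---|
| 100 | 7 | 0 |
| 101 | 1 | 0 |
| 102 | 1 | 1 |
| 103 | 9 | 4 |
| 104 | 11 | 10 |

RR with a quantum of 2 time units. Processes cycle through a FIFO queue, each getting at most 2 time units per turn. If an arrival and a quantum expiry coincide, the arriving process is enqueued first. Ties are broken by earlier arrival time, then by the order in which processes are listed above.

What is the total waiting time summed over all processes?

31

Timeline: | 100 0-2 | 101 2-3 | 102 3-4 | 100 4-6 | 103 6-8 | 100 8-10 | 103 10-12 | 104 12-14 | 100 14-15 | 103 15-17 | 104 17-19 | 103 19-21 | 104 21-23 | 103 23-24 | 104 24-29 |
Completion: 100=15  101=3  102=4  103=24  104=29
Waiting = turnaround − burst: 100=8, 101=2, 102=2, 103=11, 104=8
Total waiting = 8 + 2 + 2 + 11 + 8 = 31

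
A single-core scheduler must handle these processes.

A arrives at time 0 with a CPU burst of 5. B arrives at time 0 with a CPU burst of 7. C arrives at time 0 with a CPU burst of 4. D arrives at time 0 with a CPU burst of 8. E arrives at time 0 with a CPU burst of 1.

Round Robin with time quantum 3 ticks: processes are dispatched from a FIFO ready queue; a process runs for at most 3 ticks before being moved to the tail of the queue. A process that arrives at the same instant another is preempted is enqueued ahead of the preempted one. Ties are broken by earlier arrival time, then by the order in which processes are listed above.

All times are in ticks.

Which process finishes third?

C

Schedule: | A 0-3 | B 3-6 | C 6-9 | D 9-12 | E 12-13 | A 13-15 | B 15-18 | C 18-19 | D 19-22 | B 22-23 | D 23-25 |
Completion: A=15  B=23  C=19  D=25  E=13
Turnaround (C−A): A=15  B=23  C=19  D=25  E=13
Finish order: E → A → C → B → D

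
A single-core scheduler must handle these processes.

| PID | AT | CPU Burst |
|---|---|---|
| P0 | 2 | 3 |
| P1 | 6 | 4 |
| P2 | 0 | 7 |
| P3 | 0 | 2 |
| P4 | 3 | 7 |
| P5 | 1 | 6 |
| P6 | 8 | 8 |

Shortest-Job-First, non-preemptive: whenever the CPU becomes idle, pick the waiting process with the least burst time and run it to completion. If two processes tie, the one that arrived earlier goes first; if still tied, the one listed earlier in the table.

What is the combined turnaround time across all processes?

101

Timeline: | P3 0-2 | P0 2-5 | P5 5-11 | P1 11-15 | P2 15-22 | P4 22-29 | P6 29-37 |
Completion: P0=5  P1=15  P2=22  P3=2  P4=29  P5=11  P6=37
Turnaround (C−A): P0=3  P1=9  P2=22  P3=2  P4=26  P5=10  P6=29
Turnaround = completion − arrival: P0=3, P1=9, P2=22, P3=2, P4=26, P5=10, P6=29
Total turnaround = 3 + 9 + 22 + 2 + 26 + 10 + 29 = 101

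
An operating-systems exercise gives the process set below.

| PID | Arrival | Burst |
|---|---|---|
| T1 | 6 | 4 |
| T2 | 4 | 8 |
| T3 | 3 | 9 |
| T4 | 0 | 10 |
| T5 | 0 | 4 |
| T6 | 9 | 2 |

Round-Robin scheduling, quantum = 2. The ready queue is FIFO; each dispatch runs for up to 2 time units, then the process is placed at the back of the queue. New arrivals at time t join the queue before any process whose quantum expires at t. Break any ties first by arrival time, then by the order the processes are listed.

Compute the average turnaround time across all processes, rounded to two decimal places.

Timeline: | T4 0-2 | T5 2-4 | T4 4-6 | T3 6-8 | T2 8-10 | T5 10-12 | T1 12-14 | T4 14-16 | T3 16-18 | T6 18-20 | T2 20-22 | T1 22-24 | T4 24-26 | T3 26-28 | T2 28-30 | T4 30-32 | T3 32-34 | T2 34-36 | T3 36-37 |
Completion: T1=24  T2=36  T3=37  T4=32  T5=12  T6=20
Turnaround times: T1=18, T2=32, T3=34, T4=32, T5=12, T6=11
Average turnaround = (18+32+34+32+12+11) / 6 = 139/6 = 23.17

23.17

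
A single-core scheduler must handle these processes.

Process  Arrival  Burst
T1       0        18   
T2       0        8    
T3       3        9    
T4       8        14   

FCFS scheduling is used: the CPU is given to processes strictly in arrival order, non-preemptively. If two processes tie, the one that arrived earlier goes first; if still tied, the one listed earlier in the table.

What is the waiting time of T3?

23

Timeline: | T1 0-18 | T2 18-26 | T3 26-35 | T4 35-49 |
Completion: T1=18  T2=26  T3=35  T4=49
Turnaround (C−A): T1=18  T2=26  T3=32  T4=41
Waiting(T3) = turnaround − burst = 32 − 9 = 23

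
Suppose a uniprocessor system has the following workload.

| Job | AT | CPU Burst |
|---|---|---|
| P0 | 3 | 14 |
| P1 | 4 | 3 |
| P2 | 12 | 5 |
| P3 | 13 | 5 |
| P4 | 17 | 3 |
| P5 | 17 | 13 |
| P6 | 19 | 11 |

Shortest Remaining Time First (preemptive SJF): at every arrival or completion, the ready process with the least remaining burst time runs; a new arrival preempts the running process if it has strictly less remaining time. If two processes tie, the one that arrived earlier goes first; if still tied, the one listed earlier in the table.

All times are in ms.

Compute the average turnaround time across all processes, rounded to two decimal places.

Schedule: | idle 0-3 | P0 3-4 | P1 4-7 | P0 7-12 | P2 12-17 | P4 17-20 | P3 20-25 | P0 25-33 | P6 33-44 | P5 44-57 |
Completion: P0=33  P1=7  P2=17  P3=25  P4=20  P5=57  P6=44
Turnaround times: P0=30, P1=3, P2=5, P3=12, P4=3, P5=40, P6=25
Average turnaround = (30+3+5+12+3+40+25) / 7 = 118/7 = 16.86

16.86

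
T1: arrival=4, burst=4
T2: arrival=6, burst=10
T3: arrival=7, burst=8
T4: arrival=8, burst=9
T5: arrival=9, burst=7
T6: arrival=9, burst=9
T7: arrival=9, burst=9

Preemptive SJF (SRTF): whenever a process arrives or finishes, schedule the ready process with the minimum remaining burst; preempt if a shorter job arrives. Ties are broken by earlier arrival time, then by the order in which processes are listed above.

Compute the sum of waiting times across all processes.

122

Timeline: | idle 0-4 | T1 4-8 | T3 8-16 | T5 16-23 | T4 23-32 | T6 32-41 | T7 41-50 | T2 50-60 |
Completion: T1=8  T2=60  T3=16  T4=32  T5=23  T6=41  T7=50
Turnaround (C−A): T1=4  T2=54  T3=9  T4=24  T5=14  T6=32  T7=41
Waiting = turnaround − burst: T1=0, T2=44, T3=1, T4=15, T5=7, T6=23, T7=32
Total waiting = 0 + 44 + 1 + 15 + 7 + 23 + 32 = 122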